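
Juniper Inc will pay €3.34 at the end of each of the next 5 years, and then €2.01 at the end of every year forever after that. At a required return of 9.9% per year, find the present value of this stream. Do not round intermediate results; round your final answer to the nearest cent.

€25.36

PV of 5-year annuity: €3.34 × [1 − (1+0.099)^−5] / 0.099 = 12.69364
Perpetuity value at year 5: €2.01 / 0.099 = 20.30303
PV of perpetuity: 20.30303 / (1+0.099)^5 = 12.66404
Total PV = 12.69364 + 12.66404 = 25.35768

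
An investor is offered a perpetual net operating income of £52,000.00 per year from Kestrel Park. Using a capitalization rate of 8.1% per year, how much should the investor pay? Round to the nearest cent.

Level perpetuity: PV = C / r = £52,000.00 / 0.081 = £641,975.31

£641975.31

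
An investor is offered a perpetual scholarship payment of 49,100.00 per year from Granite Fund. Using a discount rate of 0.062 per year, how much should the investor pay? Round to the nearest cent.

791935.48

Level perpetuity: PV = C / r = 49,100.00 / 0.062 = 791,935.48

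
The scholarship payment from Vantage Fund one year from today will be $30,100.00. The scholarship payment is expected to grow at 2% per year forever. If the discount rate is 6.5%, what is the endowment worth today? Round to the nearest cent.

Growing perpetuity: P = D₁ / (r − g) = $30,100.0000 / (0.065 − 0.02) = $668,888.89

$668888.89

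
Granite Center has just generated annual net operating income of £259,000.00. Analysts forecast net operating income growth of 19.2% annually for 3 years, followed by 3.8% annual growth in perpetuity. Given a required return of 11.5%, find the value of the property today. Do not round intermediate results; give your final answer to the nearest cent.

D_1 = 308728.00000
D_2 = 368003.77600
D_3 = 438660.50099
Terminal value at year 3: TV = D_3×(1+g_2)/(r−g_2) = 455329.60003/0.077 = 5913371.42896
P_0 = D_1/(1+r)^1 + D_2/(1+r)^2 + D_3/(1+r)^3 + TV/(1+r)^3
    = 276886.09865 + 296007.38080 + 316449.14612 + 4265898.87880 = 5155241.50437

£5155241.50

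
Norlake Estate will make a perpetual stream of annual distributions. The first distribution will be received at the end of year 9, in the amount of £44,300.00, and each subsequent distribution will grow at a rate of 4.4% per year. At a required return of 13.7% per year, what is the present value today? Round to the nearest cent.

£170544.24

Value at end of year 8: C₁ / (r − g) = £44,300.00 / (0.137 − 0.044) = £476,344.0860
Discount to today: PV = £476,344.0860 / (1 + 0.137)^8 = £476,344.0860 / 2.793082 = £170,544.24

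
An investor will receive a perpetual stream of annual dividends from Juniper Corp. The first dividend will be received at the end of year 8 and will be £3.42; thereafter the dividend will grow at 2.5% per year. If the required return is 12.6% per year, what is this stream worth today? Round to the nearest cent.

Value at end of year 7: C₁ / (r − g) = £3.42 / (0.126 − 0.025) = £33.8614
Discount to today: PV = £33.8614 / (1 + 0.126)^7 = £33.8614 / 2.294926 = £14.75

£14.75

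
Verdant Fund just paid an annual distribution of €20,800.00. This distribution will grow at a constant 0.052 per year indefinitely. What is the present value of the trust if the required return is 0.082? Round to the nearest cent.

D₁ = D₀ × (1 + g) = €20,800.00 × 1.052 = €21,881.6000
Growing perpetuity: P = D₁ / (r − g) = €21,881.6000 / (0.082 − 0.052) = €729,386.67

€729386.67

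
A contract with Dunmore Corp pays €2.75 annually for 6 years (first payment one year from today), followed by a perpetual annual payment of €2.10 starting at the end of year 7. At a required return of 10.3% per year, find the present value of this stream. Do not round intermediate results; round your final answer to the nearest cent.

€23.19

PV of 6-year annuity: €2.75 × [1 − (1+0.103)^−6] / 0.103 = 11.87240
Perpetuity value at year 6: €2.10 / 0.103 = 20.38835
PV of perpetuity: 20.38835 / (1+0.103)^6 = 11.32215
Total PV = 11.87240 + 11.32215 = 23.19455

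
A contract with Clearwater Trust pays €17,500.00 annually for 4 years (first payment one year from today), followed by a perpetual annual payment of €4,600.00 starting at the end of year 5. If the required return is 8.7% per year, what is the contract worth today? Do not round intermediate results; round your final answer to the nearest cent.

€94942.64

PV of 4-year annuity: €17,500.00 × [1 − (1+0.087)^−4] / 0.087 = 57070.44712
Perpetuity value at year 4: €4,600.00 / 0.087 = 52873.56322
PV of perpetuity: 52873.56322 / (1+0.087)^4 = 37872.18855
Total PV = 57070.44712 + 37872.18855 = 94942.63567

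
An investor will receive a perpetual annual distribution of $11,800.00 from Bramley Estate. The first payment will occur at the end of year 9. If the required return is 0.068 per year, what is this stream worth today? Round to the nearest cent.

Value at end of year 8: C / r = $11,800.00 / 0.068 = $173,529.4118
Discount to today: PV = $173,529.4118 / (1 + 0.068)^8 = $173,529.4118 / 1.692661 = $102,518.70

$102518.70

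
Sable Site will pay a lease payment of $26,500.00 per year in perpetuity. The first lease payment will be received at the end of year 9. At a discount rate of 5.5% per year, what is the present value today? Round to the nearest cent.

Value at end of year 8: C / r = $26,500.00 / 0.055 = $481,818.1818
Discount to today: PV = $481,818.1818 / (1 + 0.055)^8 = $481,818.1818 / 1.534687 = $313,952.18

$313952.18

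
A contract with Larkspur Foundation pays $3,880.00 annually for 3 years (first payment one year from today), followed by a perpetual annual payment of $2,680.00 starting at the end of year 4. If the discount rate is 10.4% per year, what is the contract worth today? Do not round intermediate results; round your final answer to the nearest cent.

$28732.56

PV of 3-year annuity: $3,880.00 × [1 − (1+0.104)^−3] / 0.104 = 9581.44031
Perpetuity value at year 3: $2,680.00 / 0.104 = 25769.23077
PV of perpetuity: 25769.23077 / (1+0.104)^3 = 19151.12251
Total PV = 9581.44031 + 19151.12251 = 28732.56282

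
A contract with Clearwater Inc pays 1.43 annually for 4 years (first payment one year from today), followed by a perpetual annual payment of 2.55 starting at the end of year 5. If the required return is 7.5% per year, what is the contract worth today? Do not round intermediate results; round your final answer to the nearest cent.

30.25

PV of 4-year annuity: 1.43 × [1 − (1+0.075)^−4] / 0.075 = 4.78954
Perpetuity value at year 4: 2.55 / 0.075 = 34.00000
PV of perpetuity: 34.00000 / (1+0.075)^4 = 25.45922
Total PV = 4.78954 + 25.45922 = 30.24875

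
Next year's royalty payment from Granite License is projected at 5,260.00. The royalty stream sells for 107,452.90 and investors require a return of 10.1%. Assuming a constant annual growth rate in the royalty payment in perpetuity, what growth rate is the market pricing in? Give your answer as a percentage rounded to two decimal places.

5.20%

P = D₁/(r−g) ⇒ g = r − D₁/P = 0.101 − 5,260.00/107,452.90 = 0.052048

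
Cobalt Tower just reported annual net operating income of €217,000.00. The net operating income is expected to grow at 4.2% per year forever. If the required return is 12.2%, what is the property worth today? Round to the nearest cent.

€2826425.00

D₁ = D₀ × (1 + g) = €217,000.00 × 1.042 = €226,114.0000
Growing perpetuity: P = D₁ / (r − g) = €226,114.0000 / (0.122 − 0.042) = €2,826,425.00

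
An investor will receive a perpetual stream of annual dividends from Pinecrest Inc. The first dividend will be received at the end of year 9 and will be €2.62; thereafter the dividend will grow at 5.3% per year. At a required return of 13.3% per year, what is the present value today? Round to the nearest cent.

Value at end of year 8: C₁ / (r − g) = €2.62 / (0.133 − 0.053) = €32.7500
Discount to today: PV = €32.7500 / (1 + 0.133)^8 = €32.7500 / 2.715434 = €12.06

€12.06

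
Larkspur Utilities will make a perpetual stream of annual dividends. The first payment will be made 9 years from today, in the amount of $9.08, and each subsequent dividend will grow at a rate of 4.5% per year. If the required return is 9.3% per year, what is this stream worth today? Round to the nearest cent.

Value at end of year 8: C₁ / (r − g) = $9.08 / (0.093 − 0.045) = $189.1667
Discount to today: PV = $189.1667 / (1 + 0.093)^8 = $189.1667 / 2.036861 = $92.87

$92.87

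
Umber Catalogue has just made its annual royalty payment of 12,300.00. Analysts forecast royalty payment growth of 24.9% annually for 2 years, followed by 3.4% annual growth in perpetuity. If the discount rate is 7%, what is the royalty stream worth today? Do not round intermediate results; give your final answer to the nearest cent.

512488.82

D_1 = 15362.70000
D_2 = 19188.01230
Terminal value at year 2: TV = D_2×(1+g_2)/(r−g_2) = 19840.40472/0.036 = 551122.35328
P_0 = D_1/(1+r)^1 + D_2/(1+r)^2 + TV/(1+r)^2
    = 14357.66355 + 16759.55306 + 481371.60737 = 512488.82399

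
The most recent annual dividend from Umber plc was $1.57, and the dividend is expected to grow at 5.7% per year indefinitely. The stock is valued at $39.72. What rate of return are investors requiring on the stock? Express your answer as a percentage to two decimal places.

D₁ = $1.57 × 1.057 = $1.6595
P = D₁/(r − g) ⇒ r = D₁/P + g = $1.6595/$39.72 + 0.057 = 0.041780 + 0.057 = 0.098780

9.88%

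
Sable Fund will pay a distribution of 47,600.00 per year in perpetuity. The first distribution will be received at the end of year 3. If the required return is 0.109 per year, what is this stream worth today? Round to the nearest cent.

355072.77

Value at end of year 2: C / r = 47,600.00 / 0.109 = 436,697.2477
Discount to today: PV = 436,697.2477 / (1 + 0.109)^2 = 436,697.2477 / 1.229881 = 355,072.77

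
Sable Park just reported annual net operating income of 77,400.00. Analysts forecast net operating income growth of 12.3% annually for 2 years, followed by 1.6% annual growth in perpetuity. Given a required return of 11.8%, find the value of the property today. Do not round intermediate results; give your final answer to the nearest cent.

933716.06

D_1 = 86920.20000
D_2 = 97611.38460
Terminal value at year 2: TV = D_2×(1+g_2)/(r−g_2) = 99173.16675/0.102 = 972285.94856
P_0 = D_1/(1+r)^1 + D_2/(1+r)^2 + TV/(1+r)^2
    = 77746.15385 + 78093.85579 + 777876.05372 = 933716.06335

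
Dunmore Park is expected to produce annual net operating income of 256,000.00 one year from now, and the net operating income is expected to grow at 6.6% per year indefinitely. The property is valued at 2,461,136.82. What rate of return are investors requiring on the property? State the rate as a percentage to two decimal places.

P = D₁/(r − g) ⇒ r = D₁/P + g = 256,000.0000/2,461,136.82 + 0.066 = 0.104017 + 0.066 = 0.170017

17.00%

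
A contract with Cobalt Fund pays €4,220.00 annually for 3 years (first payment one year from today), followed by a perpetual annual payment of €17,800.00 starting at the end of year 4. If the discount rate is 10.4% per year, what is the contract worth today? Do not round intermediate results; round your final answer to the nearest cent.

PV of 3-year annuity: €4,220.00 × [1 − (1+0.104)^−3] / 0.104 = 10421.05106
Perpetuity value at year 3: €17,800.00 / 0.104 = 171153.84615
PV of perpetuity: 171153.84615 / (1+0.104)^3 = 127197.75401
Total PV = 10421.05106 + 127197.75401 = 137618.80507

€137618.81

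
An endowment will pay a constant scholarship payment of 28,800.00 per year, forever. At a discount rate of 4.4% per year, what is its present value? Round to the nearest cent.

654545.45

Level perpetuity: PV = C / r = 28,800.00 / 0.044 = 654,545.45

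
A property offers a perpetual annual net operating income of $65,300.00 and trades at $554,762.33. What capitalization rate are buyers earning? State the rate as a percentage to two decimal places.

P = C/r ⇒ r = C/P = $65,300.00/$554,762.33 = 0.117708

11.77%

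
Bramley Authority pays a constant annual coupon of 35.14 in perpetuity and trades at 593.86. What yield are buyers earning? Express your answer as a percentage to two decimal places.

P = C/r ⇒ r = C/P = 35.14/593.86 = 0.059172

5.92%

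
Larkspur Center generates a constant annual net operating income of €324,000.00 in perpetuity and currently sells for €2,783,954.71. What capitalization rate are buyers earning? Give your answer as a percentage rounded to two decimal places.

11.64%

P = C/r ⇒ r = C/P = €324,000.00/€2,783,954.71 = 0.116381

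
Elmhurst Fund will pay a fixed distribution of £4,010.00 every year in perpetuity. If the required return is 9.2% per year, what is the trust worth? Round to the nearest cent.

Level perpetuity: PV = C / r = £4,010.00 / 0.092 = £43,586.96

£43586.96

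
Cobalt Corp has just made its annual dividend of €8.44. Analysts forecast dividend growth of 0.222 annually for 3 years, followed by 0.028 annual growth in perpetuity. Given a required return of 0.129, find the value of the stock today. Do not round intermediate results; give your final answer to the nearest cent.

D_1 = 10.31368
D_2 = 12.60332
D_3 = 15.40125
Terminal value at year 3: TV = D_3×(1+g_2)/(r−g_2) = 15.83249/0.101 = 156.75731
P_0 = D_1/(1+r)^1 + D_2/(1+r)^2 + D_3/(1+r)^3 + TV/(1+r)^3
    = 9.13523 + 9.88774 + 10.70223 + 108.92962 = 138.65482

€138.65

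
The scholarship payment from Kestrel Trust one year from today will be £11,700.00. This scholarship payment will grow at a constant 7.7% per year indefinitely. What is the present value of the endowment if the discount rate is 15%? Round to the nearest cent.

Growing perpetuity: P = D₁ / (r − g) = £11,700.0000 / (0.15 − 0.077) = £160,273.97

£160273.97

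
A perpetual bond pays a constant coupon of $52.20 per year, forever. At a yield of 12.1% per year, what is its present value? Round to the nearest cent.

$431.40

Level perpetuity: PV = C / r = $52.20 / 0.121 = $431.40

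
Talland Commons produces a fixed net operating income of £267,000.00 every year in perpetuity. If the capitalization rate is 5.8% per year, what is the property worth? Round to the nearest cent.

Level perpetuity: PV = C / r = £267,000.00 / 0.058 = £4,603,448.28

£4603448.28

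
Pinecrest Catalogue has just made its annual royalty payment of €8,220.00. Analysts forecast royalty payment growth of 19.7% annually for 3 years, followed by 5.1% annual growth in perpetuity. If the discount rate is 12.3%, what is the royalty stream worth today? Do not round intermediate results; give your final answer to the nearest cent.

D_1 = 9839.34000
D_2 = 11777.68998
D_3 = 14097.89491
Terminal value at year 3: TV = D_3×(1+g_2)/(r−g_2) = 14816.88755/0.072 = 205790.10481
P_0 = D_1/(1+r)^1 + D_2/(1+r)^2 + D_3/(1+r)^3 + TV/(1+r)^3
    = 8761.65628 + 9339.00496 + 9954.39798 + 145306.55940 = 173361.61861

€173361.62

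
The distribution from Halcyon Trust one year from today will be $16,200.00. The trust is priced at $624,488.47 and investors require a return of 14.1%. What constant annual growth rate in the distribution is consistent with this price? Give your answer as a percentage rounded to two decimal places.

P = D₁/(r−g) ⇒ g = r − D₁/P = 0.141 − $16,200.00/$624,488.47 = 0.115059

11.51%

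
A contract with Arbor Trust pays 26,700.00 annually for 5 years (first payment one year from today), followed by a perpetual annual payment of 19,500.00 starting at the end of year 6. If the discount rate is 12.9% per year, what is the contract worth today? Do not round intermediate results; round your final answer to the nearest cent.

PV of 5-year annuity: 26,700.00 × [1 − (1+0.129)^−5] / 0.129 = 94139.66354
Perpetuity value at year 5: 19,500.00 / 0.129 = 151162.79070
PV of perpetuity: 151162.79070 / (1+0.129)^5 = 82409.10384
Total PV = 94139.66354 + 82409.10384 = 176548.76738

176548.77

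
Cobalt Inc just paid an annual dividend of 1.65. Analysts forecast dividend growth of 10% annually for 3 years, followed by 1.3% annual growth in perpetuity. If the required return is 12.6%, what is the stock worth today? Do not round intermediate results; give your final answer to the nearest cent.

18.52

D_1 = 1.81500
D_2 = 1.99650
D_3 = 2.19615
Terminal value at year 3: TV = D_3×(1+g_2)/(r−g_2) = 2.22470/0.113 = 19.68761
P_0 = D_1/(1+r)^1 + D_2/(1+r)^2 + D_3/(1+r)^3 + TV/(1+r)^3
    = 1.61190 + 1.57468 + 1.53832 + 13.79043 = 18.51533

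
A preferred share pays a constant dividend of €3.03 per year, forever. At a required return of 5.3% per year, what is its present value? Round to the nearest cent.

Level perpetuity: PV = C / r = €3.03 / 0.053 = €57.17

€57.17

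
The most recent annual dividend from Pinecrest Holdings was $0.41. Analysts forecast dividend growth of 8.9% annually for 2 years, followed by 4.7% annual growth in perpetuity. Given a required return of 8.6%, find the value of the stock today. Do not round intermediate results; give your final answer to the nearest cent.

D_1 = 0.44649
D_2 = 0.48623
Terminal value at year 2: TV = D_2×(1+g_2)/(r−g_2) = 0.50908/0.039 = 13.05334
P_0 = D_1/(1+r)^1 + D_2/(1+r)^2 + TV/(1+r)^2
    = 0.41113 + 0.41227 + 11.06782 = 11.89122

$11.89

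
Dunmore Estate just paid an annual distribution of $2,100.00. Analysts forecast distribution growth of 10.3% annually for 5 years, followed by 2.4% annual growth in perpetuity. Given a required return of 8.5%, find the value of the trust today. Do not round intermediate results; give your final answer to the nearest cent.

D_1 = 2316.30000
D_2 = 2554.87890
D_3 = 2818.03143
D_4 = 3108.28866
D_5 = 3428.44240
Terminal value at year 5: TV = D_5×(1+g_2)/(r−g_2) = 3510.72501/0.061 = 57552.86907
P_0 = D_1/(1+r)^1 + D_2/(1+r)^2 + D_3/(1+r)^3 + D_4/(1+r)^4 + D_5/(1+r)^5 + TV/(1+r)^5
    = 2134.83871 + 2170.25539 + 2206.25963 + 2242.86117 + 2280.06992 + 38275.27217 = 49309.55699

$49309.56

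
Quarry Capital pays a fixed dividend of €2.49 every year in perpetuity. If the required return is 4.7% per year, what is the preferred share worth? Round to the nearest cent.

Level perpetuity: PV = C / r = €2.49 / 0.047 = €52.98

€52.98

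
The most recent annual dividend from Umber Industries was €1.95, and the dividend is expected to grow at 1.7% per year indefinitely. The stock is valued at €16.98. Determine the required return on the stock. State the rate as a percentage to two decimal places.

D₁ = €1.95 × 1.017 = €1.9832
P = D₁/(r − g) ⇒ r = D₁/P + g = €1.9832/€16.98 + 0.017 = 0.116793 + 0.017 = 0.133793

13.38%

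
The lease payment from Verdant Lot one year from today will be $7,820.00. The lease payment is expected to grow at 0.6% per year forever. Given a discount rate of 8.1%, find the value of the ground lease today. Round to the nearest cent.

$104266.67

Growing perpetuity: P = D₁ / (r − g) = $7,820.0000 / (0.081 − 0.006) = $104,266.67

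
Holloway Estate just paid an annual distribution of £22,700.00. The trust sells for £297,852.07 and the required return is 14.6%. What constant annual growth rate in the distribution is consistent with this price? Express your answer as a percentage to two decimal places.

P = D₀(1+g)/(r−g) ⇒ P(r−g) = D₀(1+g) ⇒ g(P+D₀) = P·r − D₀
g = (P·r − D₀)/(P + D₀) = (£297,852.07×0.146 − £22,700.00) / (£297,852.07 + £22,700.00) = 0.064846

6.48%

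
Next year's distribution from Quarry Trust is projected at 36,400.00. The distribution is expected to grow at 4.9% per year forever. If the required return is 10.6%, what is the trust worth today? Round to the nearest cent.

638596.49

Growing perpetuity: P = D₁ / (r − g) = 36,400.0000 / (0.106 − 0.049) = 638,596.49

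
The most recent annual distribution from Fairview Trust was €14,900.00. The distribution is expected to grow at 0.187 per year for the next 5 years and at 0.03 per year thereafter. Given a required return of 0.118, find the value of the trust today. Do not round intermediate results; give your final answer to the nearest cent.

€324762.98

D_1 = 17686.30000
D_2 = 20993.63810
D_3 = 24919.44842
D_4 = 29579.38528
D_5 = 35110.73033
Terminal value at year 5: TV = D_5×(1+g_2)/(r−g_2) = 36164.05224/0.088 = 410955.13906
P_0 = D_1/(1+r)^1 + D_2/(1+r)^2 + D_3/(1+r)^3 + D_4/(1+r)^4 + D_5/(1+r)^5 + TV/(1+r)^5
    = 15819.58855 + 16795.93167 + 17832.53211 + 18933.10878 + 20101.61012 + 235280.20938 = 324762.98061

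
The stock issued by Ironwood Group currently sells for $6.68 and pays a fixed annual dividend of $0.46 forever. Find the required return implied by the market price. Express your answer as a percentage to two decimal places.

6.89%

P = C/r ⇒ r = C/P = $0.46/$6.68 = 0.068862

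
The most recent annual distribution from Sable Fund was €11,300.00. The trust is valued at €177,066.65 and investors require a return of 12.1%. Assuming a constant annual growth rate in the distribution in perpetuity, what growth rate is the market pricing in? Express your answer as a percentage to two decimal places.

5.38%

P = D₀(1+g)/(r−g) ⇒ P(r−g) = D₀(1+g) ⇒ g(P+D₀) = P·r − D₀
g = (P·r − D₀)/(P + D₀) = (€177,066.65×0.121 − €11,300.00) / (€177,066.65 + €11,300.00) = 0.053752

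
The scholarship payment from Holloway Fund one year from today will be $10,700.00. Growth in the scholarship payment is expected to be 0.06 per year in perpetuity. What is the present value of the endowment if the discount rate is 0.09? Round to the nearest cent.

$356666.67

Growing perpetuity: P = D₁ / (r − g) = $10,700.0000 / (0.09 − 0.06) = $356,666.67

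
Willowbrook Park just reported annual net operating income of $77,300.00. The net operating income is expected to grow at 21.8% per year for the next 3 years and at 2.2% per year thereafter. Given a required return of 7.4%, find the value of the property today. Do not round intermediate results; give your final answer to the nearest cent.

$2515760.42

D_1 = 94151.40000
D_2 = 114676.40520
D_3 = 139675.86153
Terminal value at year 3: TV = D_3×(1+g_2)/(r−g_2) = 142748.73049/0.052 = 2745167.89399
P_0 = D_1/(1+r)^1 + D_2/(1+r)^2 + D_3/(1+r)^3 + TV/(1+r)^3
    = 87664.24581 + 99418.11117 + 112747.91379 + 2215930.15170 = 2515760.42246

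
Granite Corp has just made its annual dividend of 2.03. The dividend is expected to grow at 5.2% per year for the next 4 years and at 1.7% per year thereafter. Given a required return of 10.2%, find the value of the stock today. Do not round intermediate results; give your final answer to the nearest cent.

27.41

D_1 = 2.13556
D_2 = 2.24661
D_3 = 2.36343
D_4 = 2.48633
Terminal value at year 4: TV = D_4×(1+g_2)/(r−g_2) = 2.52860/0.085 = 29.74822
P_0 = D_1/(1+r)^1 + D_2/(1+r)^2 + D_3/(1+r)^3 + D_4/(1+r)^4 + TV/(1+r)^4
    = 1.93789 + 1.84997 + 1.76603 + 1.68590 + 20.17134 = 27.41113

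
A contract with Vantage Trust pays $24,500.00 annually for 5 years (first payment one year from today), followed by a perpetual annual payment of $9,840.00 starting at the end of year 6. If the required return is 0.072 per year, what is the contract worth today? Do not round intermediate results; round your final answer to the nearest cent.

$196455.04

PV of 5-year annuity: $24,500.00 × [1 − (1+0.072)^−5] / 0.072 = 99919.18032
Perpetuity value at year 5: $9,840.00 / 0.072 = 136666.66667
PV of perpetuity: 136666.66667 / (1+0.072)^5 = 96535.86118
Total PV = 99919.18032 + 96535.86118 = 196455.04150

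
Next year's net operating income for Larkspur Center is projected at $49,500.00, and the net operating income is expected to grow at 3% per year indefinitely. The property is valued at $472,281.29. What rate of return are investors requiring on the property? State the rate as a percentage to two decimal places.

P = D₁/(r − g) ⇒ r = D₁/P + g = $49,500.0000/$472,281.29 + 0.03 = 0.104810 + 0.03 = 0.134810

13.48%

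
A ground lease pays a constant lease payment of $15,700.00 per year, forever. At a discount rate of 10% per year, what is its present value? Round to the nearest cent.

Level perpetuity: PV = C / r = $15,700.00 / 0.1 = $157,000.00

$157000.00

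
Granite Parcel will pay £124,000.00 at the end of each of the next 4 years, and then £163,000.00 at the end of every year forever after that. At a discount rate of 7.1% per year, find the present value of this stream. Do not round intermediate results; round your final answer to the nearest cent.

£2163971.08

PV of 4-year annuity: £124,000.00 × [1 − (1+0.071)^−4] / 0.071 = 419067.74829
Perpetuity value at year 4: £163,000.00 / 0.071 = 2295774.64789
PV of perpetuity: 2295774.64789 / (1+0.071)^4 = 1744903.33360
Total PV = 419067.74829 + 1744903.33360 = 2163971.08189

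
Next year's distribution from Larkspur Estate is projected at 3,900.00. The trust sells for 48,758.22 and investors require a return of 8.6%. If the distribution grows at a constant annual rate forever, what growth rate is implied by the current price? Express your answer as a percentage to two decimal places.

0.60%

P = D₁/(r−g) ⇒ g = r − D₁/P = 0.086 − 3,900.00/48,758.22 = 0.006013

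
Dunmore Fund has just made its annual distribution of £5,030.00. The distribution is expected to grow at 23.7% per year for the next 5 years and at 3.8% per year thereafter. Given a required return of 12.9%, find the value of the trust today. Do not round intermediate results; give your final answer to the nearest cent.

D_1 = 6222.11000
D_2 = 7696.75007
D_3 = 9520.87984
D_4 = 11777.32836
D_5 = 14568.55518
Terminal value at year 5: TV = D_5×(1+g_2)/(r−g_2) = 15122.16028/0.091 = 166177.58544
P_0 = D_1/(1+r)^1 + D_2/(1+r)^2 + D_3/(1+r)^3 + D_4/(1+r)^4 + D_5/(1+r)^5 + TV/(1+r)^5
    = 5511.16918 + 6038.36694 + 6615.99637 + 7248.88176 + 7942.30889 + 90594.68823 = 123951.41136

£123951.41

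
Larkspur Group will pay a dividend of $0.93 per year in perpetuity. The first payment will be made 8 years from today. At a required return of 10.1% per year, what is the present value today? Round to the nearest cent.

$4.70

Value at end of year 7: C / r = $0.93 / 0.101 = $9.2079
Discount to today: PV = $9.2079 / (1 + 0.101)^7 = $9.2079 / 1.961152 = $4.70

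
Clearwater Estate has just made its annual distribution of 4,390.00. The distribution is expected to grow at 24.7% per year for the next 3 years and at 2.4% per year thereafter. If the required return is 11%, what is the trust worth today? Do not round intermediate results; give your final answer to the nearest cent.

D_1 = 5474.33000
D_2 = 6826.48951
D_3 = 8512.63242
Terminal value at year 3: TV = D_3×(1+g_2)/(r−g_2) = 8716.93560/0.086 = 101359.71624
P_0 = D_1/(1+r)^1 + D_2/(1+r)^2 + D_3/(1+r)^3 + TV/(1+r)^3
    = 4931.82883 + 5540.53203 + 6224.36346 + 74113.35093 = 90810.07524

90810.08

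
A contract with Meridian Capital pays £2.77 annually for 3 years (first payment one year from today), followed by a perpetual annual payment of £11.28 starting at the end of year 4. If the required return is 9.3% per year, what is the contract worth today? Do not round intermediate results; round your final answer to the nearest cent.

PV of 3-year annuity: £2.77 × [1 − (1+0.093)^−3] / 0.093 = 6.97437
Perpetuity value at year 3: £11.28 / 0.093 = 121.29032
PV of perpetuity: 121.29032 / (1+0.093)^3 = 92.88929
Total PV = 6.97437 + 92.88929 = 99.86366

£99.86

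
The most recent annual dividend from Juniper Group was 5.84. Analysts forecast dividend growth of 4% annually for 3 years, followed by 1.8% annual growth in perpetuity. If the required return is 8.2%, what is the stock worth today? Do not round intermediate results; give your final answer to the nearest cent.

D_1 = 6.07360
D_2 = 6.31654
D_3 = 6.56921
Terminal value at year 3: TV = D_3×(1+g_2)/(r−g_2) = 6.68745/0.064 = 104.49143
P_0 = D_1/(1+r)^1 + D_2/(1+r)^2 + D_3/(1+r)^3 + TV/(1+r)^3
    = 5.61331 + 5.39542 + 5.18598 + 82.48954 = 98.68425

98.68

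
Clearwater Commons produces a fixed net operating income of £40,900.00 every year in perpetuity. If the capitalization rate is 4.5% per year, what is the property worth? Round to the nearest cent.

Level perpetuity: PV = C / r = £40,900.00 / 0.045 = £908,888.89

£908888.89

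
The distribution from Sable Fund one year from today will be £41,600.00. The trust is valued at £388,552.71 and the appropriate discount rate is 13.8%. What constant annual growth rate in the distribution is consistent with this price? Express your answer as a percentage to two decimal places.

P = D₁/(r−g) ⇒ g = r − D₁/P = 0.138 − £41,600.00/£388,552.71 = 0.030936

3.09%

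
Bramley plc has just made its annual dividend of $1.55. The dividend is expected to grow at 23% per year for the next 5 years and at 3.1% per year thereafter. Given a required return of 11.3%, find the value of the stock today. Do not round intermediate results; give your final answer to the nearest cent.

$42.69

D_1 = 1.90650
D_2 = 2.34499
D_3 = 2.88434
D_4 = 3.54774
D_5 = 4.36372
Terminal value at year 5: TV = D_5×(1+g_2)/(r−g_2) = 4.49900/0.082 = 54.86584
P_0 = D_1/(1+r)^1 + D_2/(1+r)^2 + D_3/(1+r)^3 + D_4/(1+r)^4 + D_5/(1+r)^5 + TV/(1+r)^5
    = 1.71294 + 1.89300 + 2.09200 + 2.31191 + 2.55494 + 32.12375 = 42.68855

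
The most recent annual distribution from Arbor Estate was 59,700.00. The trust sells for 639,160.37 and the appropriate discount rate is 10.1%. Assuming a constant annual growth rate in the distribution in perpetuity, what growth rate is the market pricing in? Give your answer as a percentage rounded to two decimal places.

P = D₀(1+g)/(r−g) ⇒ P(r−g) = D₀(1+g) ⇒ g(P+D₀) = P·r − D₀
g = (P·r − D₀)/(P + D₀) = (639,160.37×0.101 − 59,700.00) / (639,160.37 + 59,700.00) = 0.006947

0.69%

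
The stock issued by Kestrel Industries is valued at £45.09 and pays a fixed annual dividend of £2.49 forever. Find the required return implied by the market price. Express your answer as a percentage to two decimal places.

P = C/r ⇒ r = C/P = £2.49/£45.09 = 0.055223

5.52%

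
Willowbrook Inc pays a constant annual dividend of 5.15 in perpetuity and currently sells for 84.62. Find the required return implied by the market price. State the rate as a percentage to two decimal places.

6.09%

P = C/r ⇒ r = C/P = 5.15/84.62 = 0.060860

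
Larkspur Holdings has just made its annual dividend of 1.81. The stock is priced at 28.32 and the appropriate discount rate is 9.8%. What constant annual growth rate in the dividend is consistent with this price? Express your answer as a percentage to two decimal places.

P = D₀(1+g)/(r−g) ⇒ P(r−g) = D₀(1+g) ⇒ g(P+D₀) = P·r − D₀
g = (P·r − D₀)/(P + D₀) = (28.32×0.098 − 1.81) / (28.32 + 1.81) = 0.032040

3.20%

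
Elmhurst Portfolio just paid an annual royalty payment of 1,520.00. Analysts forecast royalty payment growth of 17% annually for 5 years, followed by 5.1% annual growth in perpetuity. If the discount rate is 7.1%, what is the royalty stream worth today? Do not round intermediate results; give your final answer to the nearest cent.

134265.15

D_1 = 1778.40000
D_2 = 2080.72800
D_3 = 2434.45176
D_4 = 2848.30856
D_5 = 3332.52101
Terminal value at year 5: TV = D_5×(1+g_2)/(r−g_2) = 3502.47959/0.02 = 175123.97930
P_0 = D_1/(1+r)^1 + D_2/(1+r)^2 + D_3/(1+r)^3 + D_4/(1+r)^4 + D_5/(1+r)^5 + TV/(1+r)^5
    = 1660.50420 + 1813.99619 + 1981.67651 + 2164.85669 + 2364.96949 + 124279.14674 = 134265.14982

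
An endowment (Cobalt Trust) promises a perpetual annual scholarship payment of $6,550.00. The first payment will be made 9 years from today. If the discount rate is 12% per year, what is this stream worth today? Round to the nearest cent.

Value at end of year 8: C / r = $6,550.00 / 0.12 = $54,583.3333
Discount to today: PV = $54,583.3333 / (1 + 0.12)^8 = $54,583.3333 / 2.475963 = $22,045.29

$22045.29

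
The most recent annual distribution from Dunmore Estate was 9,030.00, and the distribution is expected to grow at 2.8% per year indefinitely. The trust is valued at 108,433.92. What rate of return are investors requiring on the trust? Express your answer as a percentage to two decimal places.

11.36%

D₁ = 9,030.00 × 1.028 = 9,282.8400
P = D₁/(r − g) ⇒ r = D₁/P + g = 9,282.8400/108,433.92 + 0.028 = 0.085608 + 0.028 = 0.113608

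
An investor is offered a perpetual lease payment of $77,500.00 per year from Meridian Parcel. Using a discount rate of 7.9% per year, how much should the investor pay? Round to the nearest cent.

Level perpetuity: PV = C / r = $77,500.00 / 0.079 = $981,012.66

$981012.66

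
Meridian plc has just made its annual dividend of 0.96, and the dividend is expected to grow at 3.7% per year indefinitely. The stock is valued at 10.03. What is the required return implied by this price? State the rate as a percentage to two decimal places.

D₁ = 0.96 × 1.037 = 0.9955
P = D₁/(r − g) ⇒ r = D₁/P + g = 0.9955/10.03 + 0.037 = 0.099254 + 0.037 = 0.136254

13.63%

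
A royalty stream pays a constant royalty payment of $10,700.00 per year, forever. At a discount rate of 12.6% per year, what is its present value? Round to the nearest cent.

$84920.63

Level perpetuity: PV = C / r = $10,700.00 / 0.126 = $84,920.63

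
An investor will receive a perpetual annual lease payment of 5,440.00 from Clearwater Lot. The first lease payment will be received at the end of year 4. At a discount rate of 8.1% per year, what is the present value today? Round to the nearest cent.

Value at end of year 3: C / r = 5,440.00 / 0.081 = 67,160.4938
Discount to today: PV = 67,160.4938 / (1 + 0.081)^3 = 67,160.4938 / 1.263214 = 53,166.34

53166.34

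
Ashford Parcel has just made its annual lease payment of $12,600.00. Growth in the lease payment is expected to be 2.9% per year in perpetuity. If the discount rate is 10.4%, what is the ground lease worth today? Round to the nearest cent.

D₁ = D₀ × (1 + g) = $12,600.00 × 1.029 = $12,965.4000
Growing perpetuity: P = D₁ / (r − g) = $12,965.4000 / (0.104 − 0.029) = $172,872.00

$172872.00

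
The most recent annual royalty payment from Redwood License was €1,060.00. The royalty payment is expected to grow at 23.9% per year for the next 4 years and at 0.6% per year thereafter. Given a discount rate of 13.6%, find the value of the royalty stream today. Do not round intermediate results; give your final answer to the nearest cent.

D_1 = 1313.34000
D_2 = 1627.22826
D_3 = 2016.13581
D_4 = 2497.99227
Terminal value at year 4: TV = D_4×(1+g_2)/(r−g_2) = 2512.98023/0.13 = 19330.61713
P_0 = D_1/(1+r)^1 + D_2/(1+r)^2 + D_3/(1+r)^3 + D_4/(1+r)^4 + TV/(1+r)^4
    = 1156.10915 + 1260.93243 + 1375.25993 + 1499.95339 + 11607.33166 = 16899.58657

€16899.59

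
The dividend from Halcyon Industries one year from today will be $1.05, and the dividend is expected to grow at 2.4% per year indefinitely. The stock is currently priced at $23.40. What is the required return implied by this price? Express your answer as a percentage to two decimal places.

P = D₁/(r − g) ⇒ r = D₁/P + g = $1.0500/$23.40 + 0.024 = 0.044872 + 0.024 = 0.068872

6.89%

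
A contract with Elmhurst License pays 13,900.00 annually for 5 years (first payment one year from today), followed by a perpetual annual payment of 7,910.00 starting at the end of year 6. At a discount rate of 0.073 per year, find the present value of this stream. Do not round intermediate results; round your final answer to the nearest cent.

PV of 5-year annuity: 13,900.00 × [1 − (1+0.073)^−5] / 0.073 = 56537.85577
Perpetuity value at year 5: 7,910.00 / 0.073 = 108356.16438
PV of perpetuity: 108356.16438 / (1+0.073)^5 = 76182.46373
Total PV = 56537.85577 + 76182.46373 = 132720.31950

132720.32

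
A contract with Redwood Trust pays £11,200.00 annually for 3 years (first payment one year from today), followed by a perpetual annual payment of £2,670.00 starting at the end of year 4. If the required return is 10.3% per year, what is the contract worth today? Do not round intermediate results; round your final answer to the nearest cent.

PV of 3-year annuity: £11,200.00 × [1 − (1+0.103)^−3] / 0.103 = 27706.29275
Perpetuity value at year 3: £2,670.00 / 0.103 = 25922.33010
PV of perpetuity: 25922.33010 / (1+0.103)^3 = 19317.34781
Total PV = 27706.29275 + 19317.34781 = 47023.64056

£47023.64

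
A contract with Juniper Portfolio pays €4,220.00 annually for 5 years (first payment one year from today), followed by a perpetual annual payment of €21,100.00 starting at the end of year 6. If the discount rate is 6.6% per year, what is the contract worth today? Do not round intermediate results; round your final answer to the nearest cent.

PV of 5-year annuity: €4,220.00 × [1 − (1+0.066)^−5] / 0.066 = 17489.73901
Perpetuity value at year 5: €21,100.00 / 0.066 = 319696.96970
PV of perpetuity: 319696.96970 / (1+0.066)^5 = 232248.27463
Total PV = 17489.73901 + 232248.27463 = 249738.01364

€249738.01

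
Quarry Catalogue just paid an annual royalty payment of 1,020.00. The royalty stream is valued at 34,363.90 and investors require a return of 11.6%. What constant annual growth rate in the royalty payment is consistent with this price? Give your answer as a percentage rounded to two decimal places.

P = D₀(1+g)/(r−g) ⇒ P(r−g) = D₀(1+g) ⇒ g(P+D₀) = P·r − D₀
g = (P·r − D₀)/(P + D₀) = (34,363.90×0.116 − 1,020.00) / (34,363.90 + 1,020.00) = 0.083829

8.38%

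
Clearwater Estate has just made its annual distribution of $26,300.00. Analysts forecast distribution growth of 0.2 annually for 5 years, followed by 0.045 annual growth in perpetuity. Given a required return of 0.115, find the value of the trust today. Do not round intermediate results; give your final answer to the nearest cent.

$731710.27

D_1 = 31560.00000
D_2 = 37872.00000
D_3 = 45446.40000
D_4 = 54535.68000
D_5 = 65442.81600
Terminal value at year 5: TV = D_5×(1+g_2)/(r−g_2) = 68387.74272/0.07 = 976967.75314
P_0 = D_1/(1+r)^1 + D_2/(1+r)^2 + D_3/(1+r)^3 + D_4/(1+r)^4 + D_5/(1+r)^5 + TV/(1+r)^5
    = 28304.93274 + 30462.70788 + 32784.97709 + 35284.28027 + 37974.11330 + 566899.26281 = 731710.27408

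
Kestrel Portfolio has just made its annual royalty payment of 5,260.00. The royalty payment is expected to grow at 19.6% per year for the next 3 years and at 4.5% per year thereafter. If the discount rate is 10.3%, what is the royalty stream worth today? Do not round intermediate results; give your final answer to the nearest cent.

D_1 = 6290.96000
D_2 = 7523.98816
D_3 = 8998.68984
Terminal value at year 3: TV = D_3×(1+g_2)/(r−g_2) = 9403.63088/0.058 = 162131.56693
P_0 = D_1/(1+r)^1 + D_2/(1+r)^2 + D_3/(1+r)^3 + TV/(1+r)^3
    = 5703.49955 + 6184.39298 + 6705.83319 + 120820.61518 = 139414.34089

139414.34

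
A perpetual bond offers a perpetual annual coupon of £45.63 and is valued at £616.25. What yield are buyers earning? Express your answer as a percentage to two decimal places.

P = C/r ⇒ r = C/P = £45.63/£616.25 = 0.074045

7.40%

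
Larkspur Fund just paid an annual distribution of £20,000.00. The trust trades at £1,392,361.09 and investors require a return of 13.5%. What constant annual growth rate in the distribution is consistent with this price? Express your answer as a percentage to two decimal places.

11.89%

P = D₀(1+g)/(r−g) ⇒ P(r−g) = D₀(1+g) ⇒ g(P+D₀) = P·r − D₀
g = (P·r − D₀)/(P + D₀) = (£1,392,361.09×0.135 − £20,000.00) / (£1,392,361.09 + £20,000.00) = 0.118928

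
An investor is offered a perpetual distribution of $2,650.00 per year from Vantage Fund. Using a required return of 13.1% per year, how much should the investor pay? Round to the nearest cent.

Level perpetuity: PV = C / r = $2,650.00 / 0.131 = $20,229.01

$20229.01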